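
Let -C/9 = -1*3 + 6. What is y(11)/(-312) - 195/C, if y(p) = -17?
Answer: 6811/936 ≈ 7.2767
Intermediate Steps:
C = -27 (C = -9*(-1*3 + 6) = -9*(-3 + 6) = -9*3 = -27)
y(11)/(-312) - 195/C = -17/(-312) - 195/(-27) = -17*(-1/312) - 195*(-1/27) = 17/312 + 65/9 = 6811/936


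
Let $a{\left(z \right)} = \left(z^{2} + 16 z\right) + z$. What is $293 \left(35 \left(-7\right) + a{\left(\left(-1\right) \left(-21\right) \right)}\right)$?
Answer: $162029$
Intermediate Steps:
$a{\left(z \right)} = z^{2} + 17 z$
$293 \left(35 \left(-7\right) + a{\left(\left(-1\right) \left(-21\right) \right)}\right) = 293 \left(35 \left(-7\right) + \left(-1\right) \left(-21\right) \left(17 - -21\right)\right) = 293 \left(-245 + 21 \left(17 + 21\right)\right) = 293 \left(-245 + 21 \cdot 38\right) = 293 \left(-245 + 798\right) = 293 \cdot 553 = 162029$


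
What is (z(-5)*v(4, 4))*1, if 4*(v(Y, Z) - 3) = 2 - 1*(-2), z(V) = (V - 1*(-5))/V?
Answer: 0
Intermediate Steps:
z(V) = (5 + V)/V (z(V) = (V + 5)/V = (5 + V)/V)
v(Y, Z) = 4 (v(Y, Z) = 3 + (2 - 1*(-2))/4 = 3 + (2 + 2)/4 = 3 + (¼)*4 = 3 + 1 = 4)
(z(-5)*v(4, 4))*1 = (((5 - 5)/(-5))*4)*1 = (-⅕*0*4)*1 = (0*4)*1 = 0*1 = 0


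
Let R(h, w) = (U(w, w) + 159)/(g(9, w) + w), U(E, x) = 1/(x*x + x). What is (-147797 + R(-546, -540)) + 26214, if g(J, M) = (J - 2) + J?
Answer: -18543331020061/152515440 ≈ -1.2158e+5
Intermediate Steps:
g(J, M) = -2 + 2*J (g(J, M) = (-2 + J) + J = -2 + 2*J)
U(E, x) = 1/(x + x**2) (U(E, x) = 1/(x**2 + x) = 1/(x + x**2))
R(h, w) = (159 + 1/(w*(1 + w)))/(16 + w) (R(h, w) = (1/(w*(1 + w)) + 159)/((-2 + 2*9) + w) = (159 + 1/(w*(1 + w)))/((-2 + 18) + w) = (159 + 1/(w*(1 + w)))/(16 + w))
(-147797 + R(-546, -540)) + 26214 = (-147797 + (1 + 159*(-540)*(1 - 540))/((-540)*(1 - 540)*(16 - 540))) + 26214 = (-147797 - 1/540*(1 + 159*(-540)*(-539))/(-539*(-524))) + 26214 = (-147797 - 1/540*(-1/539)*(-1/524)*(1 + 46278540)) + 26214 = (-147797 - 1/540*(-1/539)*(-1/524)*46278541) + 26214 = (-147797 - 46278541/152515440) + 26214 = -22541370764221/152515440 + 26214 = -18543331020061/152515440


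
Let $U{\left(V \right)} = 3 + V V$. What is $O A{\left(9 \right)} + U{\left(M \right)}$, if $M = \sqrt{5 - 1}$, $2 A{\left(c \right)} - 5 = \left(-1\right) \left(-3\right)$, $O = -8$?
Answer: $-25$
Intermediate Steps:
$A{\left(c \right)} = 4$ ($A{\left(c \right)} = \frac{5}{2} + \frac{\left(-1\right) \left(-3\right)}{2} = \frac{5}{2} + \frac{1}{2} \cdot 3 = \frac{5}{2} + \frac{3}{2} = 4$)
$M = 2$ ($M = \sqrt{4} = 2$)
$U{\left(V \right)} = 3 + V^{2}$
$O A{\left(9 \right)} + U{\left(M \right)} = \left(-8\right) 4 + \left(3 + 2^{2}\right) = -32 + \left(3 + 4\right) = -32 + 7 = -25$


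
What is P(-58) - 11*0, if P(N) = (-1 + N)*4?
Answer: -236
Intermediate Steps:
P(N) = -4 + 4*N
P(-58) - 11*0 = (-4 + 4*(-58)) - 11*0 = (-4 - 232) - 1*0 = -236 + 0 = -236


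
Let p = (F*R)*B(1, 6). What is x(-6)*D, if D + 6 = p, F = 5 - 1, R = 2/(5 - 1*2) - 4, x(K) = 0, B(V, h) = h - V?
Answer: 0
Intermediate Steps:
R = -10/3 (R = 2/(5 - 2) - 4 = 2/3 - 4 = -10/3 ≈ -3.3333)
F = 4
p = -200/3 (p = (4*(-10/3))*(6 - 1*1) = -40*(6 - 1)/3 = -40/3*5 = -200/3 ≈ -66.667)
D = -218/3 (D = -6 - 200/3 = -218/3 ≈ -72.667)
x(-6)*D = 0*(-218/3) = 0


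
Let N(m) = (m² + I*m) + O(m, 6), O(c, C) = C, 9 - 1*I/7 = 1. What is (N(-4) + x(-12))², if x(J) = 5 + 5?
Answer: 36864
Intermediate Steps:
I = 56 (I = 63 - 7*1 = 63 - 7 = 56)
x(J) = 10
N(m) = 6 + m² + 56*m (N(m) = (m² + 56*m) + 6 = 6 + m² + 56*m)
(N(-4) + x(-12))² = ((6 + (-4)² + 56*(-4)) + 10)² = ((6 + 16 - 224) + 10)² = (-202 + 10)² = (-192)² = 36864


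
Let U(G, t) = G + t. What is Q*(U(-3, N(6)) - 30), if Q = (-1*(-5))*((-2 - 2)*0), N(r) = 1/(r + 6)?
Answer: 0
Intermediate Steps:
N(r) = 1/(6 + r)
Q = 0 (Q = 5*(-4*0) = 5*0 = 0)
Q*(U(-3, N(6)) - 30) = 0*((-3 + 1/(6 + 6)) - 30) = 0*((-3 + 1/12) - 30) = 0*(-35/12 - 30) = 0*(-395/12) = 0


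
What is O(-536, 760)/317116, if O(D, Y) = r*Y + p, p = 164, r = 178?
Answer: 33861/79279 ≈ 0.42711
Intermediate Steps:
O(D, Y) = 164 + 178*Y (O(D, Y) = 178*Y + 164 = 164 + 178*Y)
O(-536, 760)/317116 = (164 + 178*760)/317116 = (164 + 135280)*(1/317116) = 135444*(1/317116) = 33861/79279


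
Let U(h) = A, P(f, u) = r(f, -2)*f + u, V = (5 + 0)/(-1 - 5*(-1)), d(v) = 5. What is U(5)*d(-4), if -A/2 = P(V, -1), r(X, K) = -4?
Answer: 60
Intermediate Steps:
V = 5/4 (V = 5/(-1 + 5) = 5/4 ≈ 1.2500)
P(f, u) = u - 4*f (P(f, u) = -4*f + u = u - 4*f)
A = 12 (A = -2*(-1 - 4*5/4) = -2*(-1 - 5) = -2*(-6) = 12)
U(h) = 12
U(5)*d(-4) = 12*5 = 60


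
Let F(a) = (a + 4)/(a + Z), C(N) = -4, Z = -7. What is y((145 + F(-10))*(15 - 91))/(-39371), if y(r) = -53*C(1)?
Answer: -212/39371 ≈ -0.0053847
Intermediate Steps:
F(a) = (4 + a)/(-7 + a) (F(a) = (a + 4)/(a - 7) = (4 + a)/(-7 + a))
y(r) = 212 (y(r) = -53*(-4) = 212)
y((145 + F(-10))*(15 - 91))/(-39371) = 212/(-39371) = 212*(-1/39371) = -212/39371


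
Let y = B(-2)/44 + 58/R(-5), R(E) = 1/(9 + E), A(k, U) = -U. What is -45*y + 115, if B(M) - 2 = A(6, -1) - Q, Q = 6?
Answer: -454165/44 ≈ -10322.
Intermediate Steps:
B(M) = -3 (B(M) = 2 + (-1*(-1) - 1*6) = 2 + (1 - 6) = 2 - 5 = -3)
y = 10205/44 (y = -3/44 + 58/(1/(9 - 5)) = -3*1/44 + 58/(1/4) = -3/44 + 58/(¼) = -3/44 + 58*4 = -3/44 + 232 = 10205/44 ≈ 231.93)
-45*y + 115 = -45*10205/44 + 115 = -459225/44 + 115 = -454165/44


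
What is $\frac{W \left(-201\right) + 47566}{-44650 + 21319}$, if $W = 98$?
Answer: $- \frac{27868}{23331} \approx -1.1945$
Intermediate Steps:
$\frac{W \left(-201\right) + 47566}{-44650 + 21319} = \frac{98 \left(-201\right) + 47566}{-44650 + 21319} = \frac{-19698 + 47566}{-23331} = 27868 \left(- \frac{1}{23331}\right) = - \frac{27868}{23331}$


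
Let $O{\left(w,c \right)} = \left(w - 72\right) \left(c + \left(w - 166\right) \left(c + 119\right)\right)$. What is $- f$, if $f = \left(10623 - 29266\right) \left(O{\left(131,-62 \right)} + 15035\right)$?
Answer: $-1982272904$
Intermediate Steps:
$O{\left(w,c \right)} = \left(-72 + w\right) \left(c + \left(-166 + w\right) \left(119 + c\right)\right)$
$f = 1982272904$ ($f = \left(10623 - 29266\right) \left(\left(1422288 - 3710182 + 119 \cdot 131^{2} + 11880 \left(-62\right) - 62 \cdot 131^{2} - \left(-14694\right) 131\right) + 15035\right) = - 18643 \left(\left(1422288 - 3710182 + 119 \cdot 17161 - 736560 - 1063982 + 1924914\right) + 15035\right) = - 18643 \left(\left(1422288 - 3710182 + 2042159 - 736560 - 1063982 + 1924914\right) + 15035\right) = - 18643 \left(-121363 + 15035\right) = \left(-18643\right) \left(-106328\right) = 1982272904$)
$- f = \left(-1\right) 1982272904 = -1982272904$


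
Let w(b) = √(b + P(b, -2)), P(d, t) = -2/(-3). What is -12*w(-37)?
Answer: -4*I*√327 ≈ -72.333*I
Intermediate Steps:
P(d, t) = ⅔ (P(d, t) = -2*(-⅓) = ⅔)
w(b) = √(⅔ + b) (w(b) = √(b + ⅔) = √(⅔ + b))
-12*w(-37) = -4*√(6 + 9*(-37)) = -4*√(6 - 333) = -4*√(-327) = -4*I*√327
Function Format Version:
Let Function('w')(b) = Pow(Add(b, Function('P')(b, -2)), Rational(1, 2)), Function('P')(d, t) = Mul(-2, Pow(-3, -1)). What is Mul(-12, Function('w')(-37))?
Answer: Mul(-4, I, Pow(327, Rational(1, 2))) ≈ Mul(-72.333, I)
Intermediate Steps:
Function('P')(d, t) = Rational(2, 3) (Function('P')(d, t) = Mul(-2, Rational(-1, 3)) = Rational(2, 3))
Function('w')(b) = Pow(Add(Rational(2, 3), b), Rational(1, 2)) (Function('w')(b) = Pow(Add(b, Rational(2, 3)), Rational(1, 2)) = Pow(Add(Rational(2, 3), b), Rational(1, 2)))
Mul(-12, Function('w')(-37)) = Mul(-12, Mul(Rational(1, 3), Pow(Add(6, Mul(9, -37)), Rational(1, 2)))) = Mul(-12, Mul(Rational(1, 3), Pow(Add(6, -333), Rational(1, 2)))) = Mul(-12, Mul(Rational(1, 3), Pow(-327, Rational(1, 2)))) = Mul(-12, Mul(Rational(1, 3), Mul(I, Pow(327, Rational(1, 2))))) = Mul(-12, Mul(Rational(1, 3), I, Pow(327, Rational(1, 2)))) = Mul(-4, I, Pow(327, Rational(1, 2)))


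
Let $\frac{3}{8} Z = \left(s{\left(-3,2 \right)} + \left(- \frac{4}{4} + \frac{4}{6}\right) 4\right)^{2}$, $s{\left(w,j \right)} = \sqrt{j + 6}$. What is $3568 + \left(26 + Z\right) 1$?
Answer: $\frac{97742}{27} - \frac{128 \sqrt{2}}{9} \approx 3600.0$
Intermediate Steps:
$s{\left(w,j \right)} = \sqrt{6 + j}$
$Z = \frac{8 \left(- \frac{4}{3} + 2 \sqrt{2}\right)^{2}}{3}$ ($Z = \frac{8 \left(\sqrt{6 + 2} + \left(- \frac{4}{4} + \frac{4}{6}\right) 4\right)^{2}}{3} = \frac{8 \left(\sqrt{8} + \left(\left(-4\right) \frac{1}{4} + 4 \cdot \frac{1}{6}\right) 4\right)^{2}}{3} = \frac{8 \left(2 \sqrt{2} + \left(-1 + \frac{2}{3}\right) 4\right)^{2}}{3} = \frac{8 \left(2 \sqrt{2} - \frac{4}{3}\right)^{2}}{3} = \frac{8 \left(- \frac{4}{3} + 2 \sqrt{2}\right)^{2}}{3} \approx 5.9608$)
$3568 + \left(26 + Z\right) 1 = 3568 + \left(26 + \left(\frac{704}{27} - \frac{128 \sqrt{2}}{9}\right)\right) 1 = 3568 + \left(\frac{1406}{27} - \frac{128 \sqrt{2}}{9}\right) 1 = 3568 + \left(\frac{1406}{27} - \frac{128 \sqrt{2}}{9}\right) = \frac{97742}{27} - \frac{128 \sqrt{2}}{9}$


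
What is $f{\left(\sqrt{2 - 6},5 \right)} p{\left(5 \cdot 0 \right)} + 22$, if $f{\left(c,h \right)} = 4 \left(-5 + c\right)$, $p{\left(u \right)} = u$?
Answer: $22$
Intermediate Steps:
$f{\left(c,h \right)} = -20 + 4 c$
$f{\left(\sqrt{2 - 6},5 \right)} p{\left(5 \cdot 0 \right)} + 22 = \left(-20 + 4 \sqrt{2 - 6}\right) 5 \cdot 0 + 22 = \left(-20 + 4 \sqrt{-4}\right) 0 + 22 = \left(-20 + 4 \cdot 2 i\right) 0 + 22 = \left(-20 + 8 i\right) 0 + 22 = 0 + 22 = 22$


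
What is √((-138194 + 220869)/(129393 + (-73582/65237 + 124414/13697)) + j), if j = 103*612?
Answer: √842765770909246294018173649352991/115626377541741 ≈ 251.07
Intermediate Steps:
j = 63036
√((-138194 + 220869)/(129393 + (-73582/65237 + 124414/13697)) + j) = √((-138194 + 220869)/(129393 + (-73582/65237 + 124414/13697)) + 63036) = √(82675/(129393 + (-73582*1/65237 + 124414*(1/13697))) + 63036) = √(82675/(129393 + (-73582/65237 + 124414/13697)) + 63036) = √(82675/(129393 + 7108543464/893551189) + 63036) = √(82675/(115626377541741/893551189) + 63036) = √(82675*(893551189/115626377541741) + 63036) = √(73874344550575/115626377541741 + 63036) = √(7288698209065736251/115626377541741) = √842765770909246294018173649352991/115626377541741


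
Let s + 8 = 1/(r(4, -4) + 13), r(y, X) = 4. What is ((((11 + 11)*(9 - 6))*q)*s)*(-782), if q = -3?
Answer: -1229580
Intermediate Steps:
s = -135/17 (s = -8 + 1/(4 + 13) = -8 + 1/17 = -135/17 ≈ -7.9412)
((((11 + 11)*(9 - 6))*q)*s)*(-782) = ((((11 + 11)*(9 - 6))*(-3))*(-135/17))*(-782) = (((22*3)*(-3))*(-135/17))*(-782) = ((66*(-3))*(-135/17))*(-782) = -198*(-135/17)*(-782) = (26730/17)*(-782) = -1229580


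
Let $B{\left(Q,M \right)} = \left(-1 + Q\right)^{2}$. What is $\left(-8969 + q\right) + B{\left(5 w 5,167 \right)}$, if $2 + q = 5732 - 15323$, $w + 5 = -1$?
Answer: $4239$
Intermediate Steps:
$w = -6$ ($w = -5 - 1 = -6$)
$q = -9593$ ($q = -2 + \left(5732 - 15323\right) = -2 - 9591 = -9593$)
$\left(-8969 + q\right) + B{\left(5 w 5,167 \right)} = \left(-8969 - 9593\right) + \left(-1 + 5 \left(-6\right) 5\right)^{2} = -18562 + \left(-1 - 150\right)^{2} = -18562 + \left(-151\right)^{2} = -18562 + 22801 = 4239$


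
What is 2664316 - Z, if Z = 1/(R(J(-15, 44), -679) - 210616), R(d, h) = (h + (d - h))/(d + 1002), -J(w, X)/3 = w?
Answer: 195840464986553/73504969 ≈ 2.6643e+6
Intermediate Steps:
J(w, X) = -3*w
R(d, h) = d/(1002 + d)
Z = -349/73504969 (Z = 1/((-3*(-15))/(1002 - 3*(-15)) - 210616) = 1/(45/(1002 + 45) - 210616) = 1/(45/1047 - 210616) = 1/(45*(1/1047) - 210616) = 1/(15/349 - 210616) = 1/(-73504969/349) = -349/73504969 ≈ -4.7480e-6)
2664316 - Z = 2664316 - 1*(-349/73504969) = 2664316 + 349/73504969 = 195840464986553/73504969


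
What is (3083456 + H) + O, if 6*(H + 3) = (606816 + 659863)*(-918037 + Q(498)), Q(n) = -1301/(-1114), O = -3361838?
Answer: -1295424235458983/6684 ≈ -1.9381e+11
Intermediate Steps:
Q(n) = 1301/1114 (Q(n) = -1301*(-1/1114) = 1301/1114)
H = -1295422374753695/6684 (H = -3 + ((606816 + 659863)*(-918037 + 1301/1114))/6 = -3 + (1266679*(-1022691917/1114))/6 = -3 + (⅙)*(-1295422374733643/1114) = -3 - 1295422374733643/6684 = -1295422374753695/6684 ≈ -1.9381e+11)
(3083456 + H) + O = (3083456 - 1295422374753695/6684) - 3361838 = -1295401764933791/6684 - 3361838 = -1295424235458983/6684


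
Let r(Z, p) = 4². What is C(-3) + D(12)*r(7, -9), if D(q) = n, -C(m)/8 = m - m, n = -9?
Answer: -144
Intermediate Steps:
r(Z, p) = 16
C(m) = 0 (C(m) = -8*(m - m) = -8*0 = 0)
D(q) = -9
C(-3) + D(12)*r(7, -9) = 0 - 9*16 = 0 - 144 = -144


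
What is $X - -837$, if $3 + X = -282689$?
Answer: $-281855$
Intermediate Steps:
$X = -282692$ ($X = -3 - 282689 = -282692$)
$X - -837 = -282692 - -837 = -282692 + 837 = -281855$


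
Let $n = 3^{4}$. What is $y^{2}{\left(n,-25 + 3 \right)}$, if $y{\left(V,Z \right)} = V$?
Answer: $6561$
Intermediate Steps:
$n = 81$
$y^{2}{\left(n,-25 + 3 \right)} = 81^{2} = 6561$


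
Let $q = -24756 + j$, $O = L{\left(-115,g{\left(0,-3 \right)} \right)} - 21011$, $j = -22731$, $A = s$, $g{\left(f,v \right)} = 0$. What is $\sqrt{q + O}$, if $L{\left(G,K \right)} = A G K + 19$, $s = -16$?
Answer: $47 i \sqrt{31} \approx 261.69 i$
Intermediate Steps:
$A = -16$
$L{\left(G,K \right)} = 19 - 16 G K$ ($L{\left(G,K \right)} = - 16 G K + 19 = 19 - 16 G K$)
$O = -20992$ ($O = \left(19 - \left(-1840\right) 0\right) - 21011 = \left(19 + 0\right) - 21011 = 19 - 21011 = -20992$)
$q = -47487$ ($q = -24756 - 22731 = -47487$)
$\sqrt{q + O} = \sqrt{-47487 - 20992} = \sqrt{-68479} = 47 i \sqrt{31}$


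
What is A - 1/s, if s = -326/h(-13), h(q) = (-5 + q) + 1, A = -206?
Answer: -67173/326 ≈ -206.05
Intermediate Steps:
h(q) = -4 + q
s = 326/17 (s = -326/(-4 - 13) = -326/(-17) = -326*(-1/17) = 326/17 ≈ 19.176)
A - 1/s = -206 - 1/326/17 = -206 - 1*17/326 = -206 - 17/326 = -67173/326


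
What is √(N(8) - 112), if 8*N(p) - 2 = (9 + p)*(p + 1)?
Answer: I*√1482/4 ≈ 9.6242*I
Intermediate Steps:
N(p) = ¼ + (1 + p)*(9 + p)/8 (N(p) = ¼ + ((9 + p)*(p + 1))/8 = ¼ + ((9 + p)*(1 + p))/8 = ¼ + ((1 + p)*(9 + p))/8 = ¼ + (1 + p)*(9 + p)/8)
√(N(8) - 112) = √((11/8 + (⅛)*8² + (5/4)*8) - 112) = √((11/8 + (⅛)*64 + 10) - 112) = √((11/8 + 8 + 10) - 112) = √(155/8 - 112) = √(-741/8) = I*√1482/4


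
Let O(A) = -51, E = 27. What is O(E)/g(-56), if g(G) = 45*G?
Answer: 17/840 ≈ 0.020238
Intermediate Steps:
O(E)/g(-56) = -51/(45*(-56)) = -51/(-2520) = -51*(-1/2520) = 17/840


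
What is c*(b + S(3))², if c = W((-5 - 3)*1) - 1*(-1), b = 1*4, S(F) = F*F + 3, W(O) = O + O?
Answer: -3840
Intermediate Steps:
W(O) = 2*O
S(F) = 3 + F² (S(F) = F² + 3 = 3 + F²)
b = 4
c = -15 (c = 2*((-5 - 3)*1) - 1*(-1) = 2*(-8*1) + 1 = 2*(-8) + 1 = -16 + 1 = -15)
c*(b + S(3))² = -15*(4 + (3 + 3²))² = -15*(4 + (3 + 9))² = -15*(4 + 12)² = -15*16² = -15*256 = -3840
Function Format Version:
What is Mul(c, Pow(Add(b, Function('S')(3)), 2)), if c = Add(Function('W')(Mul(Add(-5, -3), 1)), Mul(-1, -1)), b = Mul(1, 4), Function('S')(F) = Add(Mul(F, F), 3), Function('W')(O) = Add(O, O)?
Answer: -3840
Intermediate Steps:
Function('W')(O) = Mul(2, O)
Function('S')(F) = Add(3, Pow(F, 2)) (Function('S')(F) = Add(Pow(F, 2), 3) = Add(3, Pow(F, 2)))
b = 4
c = -15 (c = Add(Mul(2, Mul(Add(-5, -3), 1)), Mul(-1, -1)) = Add(Mul(2, Mul(-8, 1)), 1) = Add(Mul(2, -8), 1) = Add(-16, 1) = -15)
Mul(c, Pow(Add(b, Function('S')(3)), 2)) = Mul(-15, Pow(Add(4, Add(3, Pow(3, 2))), 2)) = Mul(-15, Pow(Add(4, Add(3, 9)), 2)) = Mul(-15, Pow(Add(4, 12), 2)) = Mul(-15, Pow(16, 2)) = Mul(-15, 256) = -3840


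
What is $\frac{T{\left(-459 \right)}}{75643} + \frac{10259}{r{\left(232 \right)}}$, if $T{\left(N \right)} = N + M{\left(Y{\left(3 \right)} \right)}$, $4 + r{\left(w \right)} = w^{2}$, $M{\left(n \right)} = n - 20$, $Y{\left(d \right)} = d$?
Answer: $\frac{750403217}{4071106260} \approx 0.18432$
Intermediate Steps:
$M{\left(n \right)} = -20 + n$ ($M{\left(n \right)} = n - 20 = -20 + n$)
$r{\left(w \right)} = -4 + w^{2}$
$T{\left(N \right)} = -17 + N$ ($T{\left(N \right)} = N + \left(-20 + 3\right) = N - 17 = -17 + N$)
$\frac{T{\left(-459 \right)}}{75643} + \frac{10259}{r{\left(232 \right)}} = \frac{-17 - 459}{75643} + \frac{10259}{-4 + 232^{2}} = \left(-476\right) \frac{1}{75643} + \frac{10259}{-4 + 53824} = - \frac{476}{75643} + \frac{10259}{53820} = \frac{750403217}{4071106260}$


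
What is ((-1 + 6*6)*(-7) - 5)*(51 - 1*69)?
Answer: 4500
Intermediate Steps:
((-1 + 6*6)*(-7) - 5)*(51 - 1*69) = ((-1 + 36)*(-7) - 5)*(51 - 69) = (35*(-7) - 5)*(-18) = (-245 - 5)*(-18) = -250*(-18) = 4500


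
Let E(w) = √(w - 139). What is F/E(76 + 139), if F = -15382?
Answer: -7691*√19/19 ≈ -1764.4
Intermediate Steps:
E(w) = √(-139 + w)
F/E(76 + 139) = -15382/√(-139 + (76 + 139)) = -15382/√(-139 + 215) = -15382*√19/38 = -7691*√19/19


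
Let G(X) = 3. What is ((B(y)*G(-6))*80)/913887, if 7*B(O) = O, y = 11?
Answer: 880/2132403 ≈ 0.00041268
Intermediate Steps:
B(O) = O/7
((B(y)*G(-6))*80)/913887 = ((((⅐)*11)*3)*80)/913887 = (((11/7)*3)*80)*(1/913887) = ((33/7)*80)*(1/913887) = (2640/7)*(1/913887) = 880/2132403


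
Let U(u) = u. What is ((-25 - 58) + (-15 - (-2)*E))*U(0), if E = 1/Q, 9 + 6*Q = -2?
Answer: 0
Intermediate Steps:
Q = -11/6 (Q = -3/2 + (⅙)*(-2) = -3/2 - ⅓ = -11/6 ≈ -1.8333)
E = -6/11 (E = 1/(-11/6) = -6/11 ≈ -0.54545)
((-25 - 58) + (-15 - (-2)*E))*U(0) = ((-25 - 58) + (-15 - (-2)*(-6)/11))*0 = (-83 + (-15 - 1*12/11))*0 = (-83 + (-15 - 12/11))*0 = (-83 - 177/11)*0 = -1090/11*0 = 0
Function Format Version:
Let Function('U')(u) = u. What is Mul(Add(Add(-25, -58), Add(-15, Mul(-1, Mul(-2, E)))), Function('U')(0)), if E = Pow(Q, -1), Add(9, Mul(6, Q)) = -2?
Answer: 0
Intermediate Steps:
Q = Rational(-11, 6) (Q = Add(Rational(-3, 2), Mul(Rational(1, 6), -2)) = Add(Rational(-3, 2), Rational(-1, 3)) = Rational(-11, 6) ≈ -1.8333)
E = Rational(-6, 11) (E = Pow(Rational(-11, 6), -1) = Rational(-6, 11) ≈ -0.54545)
Mul(Add(Add(-25, -58), Add(-15, Mul(-1, Mul(-2, E)))), Function('U')(0)) = Mul(Add(Add(-25, -58), Add(-15, Mul(-1, Mul(-2, Rational(-6, 11))))), 0) = Mul(Add(-83, Add(-15, Mul(-1, Rational(12, 11)))), 0) = Mul(Add(-83, Add(-15, Rational(-12, 11))), 0) = Mul(Add(-83, Rational(-177, 11)), 0) = Mul(Rational(-1090, 11), 0) = 0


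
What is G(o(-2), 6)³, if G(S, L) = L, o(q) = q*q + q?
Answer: 216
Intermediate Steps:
o(q) = q + q² (o(q) = q² + q = q + q²)
G(o(-2), 6)³ = 6³ = 216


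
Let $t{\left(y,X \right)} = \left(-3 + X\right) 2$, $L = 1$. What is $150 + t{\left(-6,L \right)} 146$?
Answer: $-434$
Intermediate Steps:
$t{\left(y,X \right)} = -6 + 2 X$
$150 + t{\left(-6,L \right)} 146 = 150 + \left(-6 + 2 \cdot 1\right) 146 = 150 + \left(-6 + 2\right) 146 = 150 - 584 = -434$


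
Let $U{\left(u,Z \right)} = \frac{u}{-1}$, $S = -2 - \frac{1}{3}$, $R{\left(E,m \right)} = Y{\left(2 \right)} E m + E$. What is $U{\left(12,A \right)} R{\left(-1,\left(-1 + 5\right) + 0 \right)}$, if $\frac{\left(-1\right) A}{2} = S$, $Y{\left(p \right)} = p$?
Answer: $108$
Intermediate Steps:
$R{\left(E,m \right)} = E + 2 E m$ ($R{\left(E,m \right)} = 2 E m + E = E + 2 E m$)
$S = - \frac{7}{3}$ ($S = -2 - \frac{1}{3} = - \frac{7}{3} \approx -2.3333$)
$A = \frac{14}{3}$ ($A = \left(-2\right) \left(- \frac{7}{3}\right) = \frac{14}{3} \approx 4.6667$)
$U{\left(u,Z \right)} = - u$ ($U{\left(u,Z \right)} = u \left(-1\right) = - u$)
$U{\left(12,A \right)} R{\left(-1,\left(-1 + 5\right) + 0 \right)} = \left(-1\right) 12 \left(- (1 + 2 \left(\left(-1 + 5\right) + 0\right))\right) = - 12 \left(- (1 + 2 \left(4 + 0\right))\right) = - 12 \left(- (1 + 2 \cdot 4)\right) = - 12 \left(- (1 + 8)\right) = - 12 \left(\left(-1\right) 9\right) = \left(-12\right) \left(-9\right) = 108$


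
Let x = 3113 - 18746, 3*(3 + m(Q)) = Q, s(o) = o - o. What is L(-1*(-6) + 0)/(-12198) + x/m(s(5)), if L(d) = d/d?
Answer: 63563777/12198 ≈ 5211.0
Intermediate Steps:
s(o) = 0
m(Q) = -3 + Q/3
x = -15633
L(d) = 1
L(-1*(-6) + 0)/(-12198) + x/m(s(5)) = 1/(-12198) - 15633/(-3 + (1/3)*0) = 1*(-1/12198) - 15633/(-3 + 0) = -1/12198 - 15633/(-3) = -1/12198 - 15633*(-1/3) = -1/12198 + 5211 = 63563777/12198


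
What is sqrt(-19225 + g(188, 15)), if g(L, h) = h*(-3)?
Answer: I*sqrt(19270) ≈ 138.82*I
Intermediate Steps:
g(L, h) = -3*h
sqrt(-19225 + g(188, 15)) = sqrt(-19225 - 3*15) = sqrt(-19225 - 45) = sqrt(-19270) = I*sqrt(19270)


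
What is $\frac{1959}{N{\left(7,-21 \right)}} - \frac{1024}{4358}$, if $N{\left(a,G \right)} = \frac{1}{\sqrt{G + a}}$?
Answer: $- \frac{512}{2179} + 1959 i \sqrt{14} \approx -0.23497 + 7329.9 i$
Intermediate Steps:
$N{\left(a,G \right)} = \frac{1}{\sqrt{G + a}}$
$\frac{1959}{N{\left(7,-21 \right)}} - \frac{1024}{4358} = \frac{1959}{\frac{1}{\sqrt{-21 + 7}}} - \frac{1024}{4358} = \frac{1959}{\frac{1}{\sqrt{-14}}} - \frac{512}{2179} = \frac{1959}{\left(- \frac{1}{14}\right) i \sqrt{14}} - \frac{512}{2179} = 1959 i \sqrt{14} - \frac{512}{2179} = - \frac{512}{2179} + 1959 i \sqrt{14}$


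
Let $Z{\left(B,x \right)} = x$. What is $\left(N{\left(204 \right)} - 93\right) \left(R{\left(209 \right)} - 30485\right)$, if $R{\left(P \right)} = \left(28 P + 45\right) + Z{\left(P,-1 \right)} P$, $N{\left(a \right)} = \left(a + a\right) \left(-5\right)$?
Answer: $52892001$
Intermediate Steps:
$N{\left(a \right)} = - 10 a$ ($N{\left(a \right)} = 2 a \left(-5\right) = - 10 a$)
$R{\left(P \right)} = 45 + 27 P$ ($R{\left(P \right)} = \left(28 P + 45\right) - P = \left(45 + 28 P\right) - P = 45 + 27 P$)
$\left(N{\left(204 \right)} - 93\right) \left(R{\left(209 \right)} - 30485\right) = \left(\left(-10\right) 204 - 93\right) \left(\left(45 + 27 \cdot 209\right) - 30485\right) = \left(-2040 - 93\right) \left(\left(45 + 5643\right) - 30485\right) = - 2133 \left(5688 - 30485\right) = \left(-2133\right) \left(-24797\right) = 52892001$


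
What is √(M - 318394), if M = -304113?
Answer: I*√622507 ≈ 788.99*I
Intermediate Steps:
√(M - 318394) = √(-304113 - 318394) = √(-622507) = I*√622507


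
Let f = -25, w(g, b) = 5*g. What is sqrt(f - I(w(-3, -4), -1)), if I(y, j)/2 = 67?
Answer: I*sqrt(159) ≈ 12.61*I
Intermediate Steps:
I(y, j) = 134 (I(y, j) = 2*67 = 134)
sqrt(f - I(w(-3, -4), -1)) = sqrt(-25 - 1*134) = sqrt(-25 - 134) = sqrt(-159) = I*sqrt(159)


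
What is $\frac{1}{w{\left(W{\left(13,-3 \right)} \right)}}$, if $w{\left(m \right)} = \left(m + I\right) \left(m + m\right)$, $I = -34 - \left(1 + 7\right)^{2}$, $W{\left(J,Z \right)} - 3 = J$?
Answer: $- \frac{1}{2624} \approx -0.0003811$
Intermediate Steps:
$W{\left(J,Z \right)} = 3 + J$
$I = -98$ ($I = -34 - 8^{2} = -34 - 64 = -98$)
$w{\left(m \right)} = 2 m \left(-98 + m\right)$ ($w{\left(m \right)} = \left(m - 98\right) \left(m + m\right) = \left(-98 + m\right) 2 m = 2 m \left(-98 + m\right)$)
$\frac{1}{w{\left(W{\left(13,-3 \right)} \right)}} = \frac{1}{2 \left(3 + 13\right) \left(-98 + \left(3 + 13\right)\right)} = \frac{1}{2 \cdot 16 \left(-98 + 16\right)} = \frac{1}{2 \cdot 16 \left(-82\right)} = \frac{1}{-2624} = - \frac{1}{2624}$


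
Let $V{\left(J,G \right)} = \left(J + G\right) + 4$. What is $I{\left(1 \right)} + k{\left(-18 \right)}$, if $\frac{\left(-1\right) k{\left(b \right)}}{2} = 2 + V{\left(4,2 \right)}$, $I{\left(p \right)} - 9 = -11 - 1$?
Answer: $-27$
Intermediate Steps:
$I{\left(p \right)} = -3$ ($I{\left(p \right)} = 9 - 12 = -3$)
$V{\left(J,G \right)} = 4 + G + J$ ($V{\left(J,G \right)} = \left(G + J\right) + 4 = 4 + G + J$)
$k{\left(b \right)} = -24$ ($k{\left(b \right)} = - 2 \left(2 + \left(4 + 2 + 4\right)\right) = - 2 \left(2 + 10\right) = \left(-2\right) 12 = -24$)
$I{\left(1 \right)} + k{\left(-18 \right)} = -3 - 24 = -27$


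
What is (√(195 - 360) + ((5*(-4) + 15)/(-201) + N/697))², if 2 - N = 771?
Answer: (-151084 + 140097*I*√165)²/19627169409 ≈ -163.84 - 27.705*I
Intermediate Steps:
N = -769 (N = 2 - 1*771 = 2 - 771 = -769)
(√(195 - 360) + ((5*(-4) + 15)/(-201) + N/697))² = (√(195 - 360) + ((5*(-4) + 15)/(-201) - 769/697))² = (√(-165) + ((-20 + 15)*(-1/201) - 769*1/697))² = (I*√165 + (-5*(-1/201) - 769/697))² = (I*√165 + (5/201 - 769/697))² = (I*√165 - 151084/140097)² = (-151084/140097 + I*√165)²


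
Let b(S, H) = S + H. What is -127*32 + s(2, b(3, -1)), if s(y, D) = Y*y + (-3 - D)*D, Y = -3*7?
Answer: -4116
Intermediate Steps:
Y = -21
b(S, H) = H + S
s(y, D) = -21*y + D*(-3 - D) (s(y, D) = -21*y + (-3 - D)*D = -21*y + D*(-3 - D))
-127*32 + s(2, b(3, -1)) = -127*32 + (-(-1 + 3)² - 21*2 - 3*(-1 + 3)) = -4064 + (-1*2² - 42 - 3*2) = -4064 + (-1*4 - 42 - 6) = -4064 + (-4 - 42 - 6) = -4064 - 52 = -4116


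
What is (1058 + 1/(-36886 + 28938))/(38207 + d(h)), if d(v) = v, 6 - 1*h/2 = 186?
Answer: 8408983/300807956 ≈ 0.027955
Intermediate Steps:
h = -360 (h = 12 - 2*186 = 12 - 372 = -360)
(1058 + 1/(-36886 + 28938))/(38207 + d(h)) = (1058 + 1/(-36886 + 28938))/(38207 - 360) = (1058 + 1/(-7948))/37847 = (1058 - 1/7948)*(1/37847) = (8408983/7948)*(1/37847) = 8408983/300807956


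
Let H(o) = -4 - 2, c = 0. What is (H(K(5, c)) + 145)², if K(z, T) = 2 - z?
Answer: 19321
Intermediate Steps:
H(o) = -6
(H(K(5, c)) + 145)² = (-6 + 145)² = 139² = 19321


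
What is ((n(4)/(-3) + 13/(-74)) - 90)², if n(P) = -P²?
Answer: 354757225/49284 ≈ 7198.2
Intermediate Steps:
((n(4)/(-3) + 13/(-74)) - 90)² = ((-1*4²/(-3) + 13/(-74)) - 90)² = ((-1*16*(-⅓) + 13*(-1/74)) - 90)² = ((-16*(-⅓) - 13/74) - 90)² = ((16/3 - 13/74) - 90)² = (1145/222 - 90)² = (-18835/222)² = 354757225/49284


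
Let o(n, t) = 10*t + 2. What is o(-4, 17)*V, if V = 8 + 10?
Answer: 3096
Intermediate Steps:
V = 18
o(n, t) = 2 + 10*t
o(-4, 17)*V = (2 + 10*17)*18 = (2 + 170)*18 = 172*18 = 3096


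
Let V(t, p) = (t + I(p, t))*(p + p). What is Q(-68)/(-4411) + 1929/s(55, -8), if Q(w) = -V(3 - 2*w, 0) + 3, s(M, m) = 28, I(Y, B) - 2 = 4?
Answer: 8508735/123508 ≈ 68.892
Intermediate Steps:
I(Y, B) = 6 (I(Y, B) = 2 + 4 = 6)
V(t, p) = 2*p*(6 + t) (V(t, p) = (t + 6)*(p + p) = (6 + t)*(2*p) = 2*p*(6 + t))
Q(w) = 3 (Q(w) = -2*0*(6 + (3 - 2*w)) + 3 = -2*0*(9 - 2*w) + 3 = -1*0 + 3 = 0 + 3 = 3)
Q(-68)/(-4411) + 1929/s(55, -8) = 3/(-4411) + 1929/28 = 3*(-1/4411) + 1929*(1/28) = -3/4411 + 1929/28 = 8508735/123508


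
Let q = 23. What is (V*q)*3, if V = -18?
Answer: -1242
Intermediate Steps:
(V*q)*3 = -18*23*3 = -414*3 = -1242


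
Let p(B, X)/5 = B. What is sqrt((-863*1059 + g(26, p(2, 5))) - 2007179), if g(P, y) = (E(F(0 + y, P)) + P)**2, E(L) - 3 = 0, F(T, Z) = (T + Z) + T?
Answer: I*sqrt(2920255) ≈ 1708.9*I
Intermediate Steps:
p(B, X) = 5*B
F(T, Z) = Z + 2*T
E(L) = 3 (E(L) = 3 + 0 = 3)
g(P, y) = (3 + P)**2
sqrt((-863*1059 + g(26, p(2, 5))) - 2007179) = sqrt((-863*1059 + (3 + 26)**2) - 2007179) = sqrt((-913917 + 29**2) - 2007179) = sqrt((-913917 + 841) - 2007179) = sqrt(-913076 - 2007179) = sqrt(-2920255) = I*sqrt(2920255)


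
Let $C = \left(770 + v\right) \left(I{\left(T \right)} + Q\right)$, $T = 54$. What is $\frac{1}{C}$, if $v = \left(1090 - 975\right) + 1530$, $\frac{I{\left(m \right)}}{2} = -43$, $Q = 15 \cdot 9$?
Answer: $\frac{1}{118335} \approx 8.4506 \cdot 10^{-6}$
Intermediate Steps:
$Q = 135$
$I{\left(m \right)} = -86$ ($I{\left(m \right)} = 2 \left(-43\right) = -86$)
$v = 1645$ ($v = \left(1090 - 975\right) + 1530 = 115 + 1530 = 1645$)
$C = 118335$ ($C = \left(770 + 1645\right) \left(-86 + 135\right) = 2415 \cdot 49 = 118335$)
$\frac{1}{C} = \frac{1}{118335}$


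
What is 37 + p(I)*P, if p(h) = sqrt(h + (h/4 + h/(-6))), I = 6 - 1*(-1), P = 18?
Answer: 37 + 3*sqrt(273) ≈ 86.568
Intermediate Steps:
I = 7 (I = 6 + 1 = 7)
p(h) = sqrt(39)*sqrt(h)/6 (p(h) = sqrt(h + (h/4 + h*(-1/6))) = sqrt(h + (h/4 - h/6)) = sqrt(h + h/12) = sqrt(13*h/12) = sqrt(39)*sqrt(h)/6)
37 + p(I)*P = 37 + (sqrt(39)*sqrt(7)/6)*18 = 37 + (sqrt(273)/6)*18 = 37 + 3*sqrt(273)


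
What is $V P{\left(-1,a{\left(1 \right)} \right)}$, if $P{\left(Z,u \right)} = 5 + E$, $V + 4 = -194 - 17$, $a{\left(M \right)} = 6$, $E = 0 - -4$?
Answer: $-1935$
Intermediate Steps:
$E = 4$ ($E = 0 + 4 = 4$)
$V = -215$ ($V = -4 - 211 = -215$)
$P{\left(Z,u \right)} = 9$ ($P{\left(Z,u \right)} = 5 + 4 = 9$)
$V P{\left(-1,a{\left(1 \right)} \right)} = \left(-215\right) 9 = -1935$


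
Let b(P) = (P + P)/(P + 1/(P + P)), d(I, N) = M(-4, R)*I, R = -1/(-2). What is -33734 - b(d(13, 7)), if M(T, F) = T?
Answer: -182478022/5409 ≈ -33736.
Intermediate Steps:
R = 1/2 (R = -1*(-1/2) = 1/2 ≈ 0.50000)
d(I, N) = -4*I
b(P) = 2*P/(P + 1/(2*P)) (b(P) = (2*P)/(P + 1/(2*P)) = 2*P/(P + 1/(2*P)))
-33734 - b(d(13, 7)) = -33734 - 4*(-4*13)**2/(1 + 2*(-4*13)**2) = -33734 - 4*(-52)**2/(1 + 2*(-52)**2) = -33734 - 4*2704/(1 + 2*2704) = -33734 - 4*2704/(1 + 5408) = -33734 - 4*2704/5409 = -33734 - 1*10816/5409 = -33734 - 10816/5409 = -182478022/5409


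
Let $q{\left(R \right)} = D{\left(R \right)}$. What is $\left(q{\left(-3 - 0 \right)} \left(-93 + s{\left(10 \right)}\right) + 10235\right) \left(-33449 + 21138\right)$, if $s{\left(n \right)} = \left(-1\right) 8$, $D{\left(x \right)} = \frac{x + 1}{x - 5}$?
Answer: $- \frac{502768929}{4} \approx -1.2569 \cdot 10^{8}$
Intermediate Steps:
$D{\left(x \right)} = \frac{1 + x}{-5 + x}$
$s{\left(n \right)} = -8$
$q{\left(R \right)} = \frac{1 + R}{-5 + R}$
$\left(q{\left(-3 - 0 \right)} \left(-93 + s{\left(10 \right)}\right) + 10235\right) \left(-33449 + 21138\right) = \left(\frac{1 - 3}{-5 - 3} \left(-93 - 8\right) + 10235\right) \left(-33449 + 21138\right) = \left(\frac{1 + \left(-3 + 0\right)}{-5 + \left(-3 + 0\right)} \left(-101\right) + 10235\right) \left(-12311\right) = \left(\frac{1 - 3}{-5 - 3} \left(-101\right) + 10235\right) \left(-12311\right) = \left(\frac{1}{-8} \left(-2\right) \left(-101\right) + 10235\right) \left(-12311\right) = \left(\left(- \frac{1}{8}\right) \left(-2\right) \left(-101\right) + 10235\right) \left(-12311\right) = \left(\frac{1}{4} \left(-101\right) + 10235\right) \left(-12311\right) = \left(- \frac{101}{4} + 10235\right) \left(-12311\right) = \frac{40839}{4} \left(-12311\right) = - \frac{502768929}{4}$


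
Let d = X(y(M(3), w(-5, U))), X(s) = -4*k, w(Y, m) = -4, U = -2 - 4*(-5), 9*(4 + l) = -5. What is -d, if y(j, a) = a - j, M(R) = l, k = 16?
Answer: 64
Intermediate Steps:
l = -41/9 (l = -4 + (⅑)*(-5) = -4 - 5/9 = -41/9 ≈ -4.5556)
U = 18 (U = -2 + 20 = 18)
M(R) = -41/9
X(s) = -64 (X(s) = -4*16 = -64)
d = -64
-d = -1*(-64) = 64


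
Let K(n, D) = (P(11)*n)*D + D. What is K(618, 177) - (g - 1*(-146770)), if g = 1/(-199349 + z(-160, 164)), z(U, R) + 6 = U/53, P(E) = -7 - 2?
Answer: -11950825645272/10565975 ≈ -1.1311e+6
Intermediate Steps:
P(E) = -9
z(U, R) = -6 + U/53
g = -53/10565975 (g = 1/(-199349 + (-6 + (1/53)*(-160))) = 1/(-199349 + (-6 - 160/53)) = 1/(-199349 - 478/53) = 1/(-10565975/53) = -53/10565975 ≈ -5.0161e-6)
K(n, D) = D - 9*D*n (K(n, D) = (-9*n)*D + D = -9*D*n + D = D - 9*D*n)
K(618, 177) - (g - 1*(-146770)) = 177*(1 - 9*618) - (-53/10565975 - 1*(-146770)) = 177*(1 - 5562) - (-53/10565975 + 146770) = 177*(-5561) - 1*1550768150697/10565975 = -984297 - 1550768150697/10565975 = -11950825645272/10565975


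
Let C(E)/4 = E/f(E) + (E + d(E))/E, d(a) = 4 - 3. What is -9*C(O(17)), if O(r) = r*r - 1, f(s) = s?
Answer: -577/8 ≈ -72.125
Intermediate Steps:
d(a) = 1
O(r) = -1 + r² (O(r) = r² - 1 = -1 + r²)
C(E) = 4 + 4*(1 + E)/E (C(E) = 4*(E/E + (E + 1)/E) = 4*(1 + (1 + E)/E) = 4 + 4*(1 + E)/E)
-9*C(O(17)) = -9*(8 + 4/(-1 + 17²)) = -9*(8 + 4/(-1 + 289)) = -9*(8 + 4/288) = -9*(8 + 4*(1/288)) = -9*(8 + 1/72) = -9*577/72 = -577/8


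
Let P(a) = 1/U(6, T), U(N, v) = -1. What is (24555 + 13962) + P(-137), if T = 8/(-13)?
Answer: 38516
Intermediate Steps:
T = -8/13 (T = 8*(-1/13) = -8/13 ≈ -0.61539)
P(a) = -1 (P(a) = 1/(-1) = -1)
(24555 + 13962) + P(-137) = (24555 + 13962) - 1 = 38517 - 1 = 38516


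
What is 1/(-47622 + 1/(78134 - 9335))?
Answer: -68799/3276345977 ≈ -2.0999e-5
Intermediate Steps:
1/(-47622 + 1/(78134 - 9335)) = 1/(-47622 + 1/68799) = 1/(-3276345977/68799) = -68799/3276345977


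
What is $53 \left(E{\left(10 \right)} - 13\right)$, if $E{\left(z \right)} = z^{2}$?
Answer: $4611$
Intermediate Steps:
$53 \left(E{\left(10 \right)} - 13\right) = 53 \left(10^{2} - 13\right) = 53 \left(100 - 13\right) = 53 \cdot 87 = 4611$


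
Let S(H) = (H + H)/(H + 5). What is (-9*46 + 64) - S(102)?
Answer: -37654/107 ≈ -351.91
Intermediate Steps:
S(H) = 2*H/(5 + H) (S(H) = (2*H)/(5 + H) = 2*H/(5 + H))
(-9*46 + 64) - S(102) = (-9*46 + 64) - 2*102/(5 + 102) = (-414 + 64) - 2*102/107 = -350 - 2*102/107 = -350 - 1*204/107 = -350 - 204/107 = -37654/107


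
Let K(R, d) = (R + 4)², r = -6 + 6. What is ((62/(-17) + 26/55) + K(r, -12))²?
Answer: 143808064/874225 ≈ 164.50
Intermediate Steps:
r = 0
K(R, d) = (4 + R)²
((62/(-17) + 26/55) + K(r, -12))² = ((62/(-17) + 26/55) + (4 + 0)²)² = ((62*(-1/17) + 26*(1/55)) + 4²)² = ((-62/17 + 26/55) + 16)² = (-2968/935 + 16)² = (11992/935)² = 143808064/874225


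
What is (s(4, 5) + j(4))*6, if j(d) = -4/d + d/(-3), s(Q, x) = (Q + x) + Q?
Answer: 64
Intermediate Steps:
s(Q, x) = x + 2*Q
j(d) = -4/d - d/3 (j(d) = -4/d + d*(-⅓) = -4/d - d/3)
(s(4, 5) + j(4))*6 = ((5 + 2*4) + (-4/4 - ⅓*4))*6 = ((5 + 8) + (-4*¼ - 4/3))*6 = (13 + (-1 - 4/3))*6 = (13 - 7/3)*6 = (32/3)*6 = 64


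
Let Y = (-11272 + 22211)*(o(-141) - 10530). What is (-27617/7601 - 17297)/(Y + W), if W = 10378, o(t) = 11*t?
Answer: 131502114/1004424119281 ≈ 0.00013092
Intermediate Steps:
Y = -132154059 (Y = (-11272 + 22211)*(11*(-141) - 10530) = 10939*(-1551 - 10530) = 10939*(-12081) = -132154059)
(-27617/7601 - 17297)/(Y + W) = (-27617/7601 - 17297)/(-132154059 + 10378) = (-27617*1/7601 - 17297)/(-132143681) = (-27617/7601 - 17297)*(-1/132143681) = -131502114/7601*(-1/132143681) = 131502114/1004424119281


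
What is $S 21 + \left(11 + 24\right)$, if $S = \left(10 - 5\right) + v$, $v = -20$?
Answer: $-280$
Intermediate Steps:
$S = -15$ ($S = \left(10 - 5\right) - 20 = 5 - 20 = -15$)
$S 21 + \left(11 + 24\right) = \left(-15\right) 21 + \left(11 + 24\right) = -315 + 35 = -280$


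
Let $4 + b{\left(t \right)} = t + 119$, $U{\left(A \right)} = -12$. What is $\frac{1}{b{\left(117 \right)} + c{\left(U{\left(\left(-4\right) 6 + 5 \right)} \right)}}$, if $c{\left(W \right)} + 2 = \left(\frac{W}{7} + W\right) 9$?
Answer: $\frac{7}{746} \approx 0.0093834$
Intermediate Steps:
$c{\left(W \right)} = -2 + \frac{72 W}{7}$ ($c{\left(W \right)} = -2 + \left(\frac{W}{7} + W\right) 9 = -2 + \frac{8 W}{7} \cdot 9 = -2 + \frac{72 W}{7}$)
$b{\left(t \right)} = 115 + t$ ($b{\left(t \right)} = -4 + \left(t + 119\right) = -4 + \left(119 + t\right) = 115 + t$)
$\frac{1}{b{\left(117 \right)} + c{\left(U{\left(\left(-4\right) 6 + 5 \right)} \right)}} = \frac{1}{\left(115 + 117\right) + \left(-2 + \frac{72}{7} \left(-12\right)\right)} = \frac{1}{232 - \frac{878}{7}} = \frac{1}{\frac{746}{7}} = \frac{7}{746}$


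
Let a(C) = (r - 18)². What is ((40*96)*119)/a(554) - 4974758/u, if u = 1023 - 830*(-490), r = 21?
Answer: 62089443086/1223169 ≈ 50761.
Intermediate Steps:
u = 407723 (u = 1023 + 406700 = 407723)
a(C) = 9 (a(C) = (21 - 18)² = 3² = 9)
((40*96)*119)/a(554) - 4974758/u = ((40*96)*119)/9 - 4974758/407723 = (3840*119)*(⅑) - 4974758*1/407723 = 456960*(⅑) - 4974758/407723 = 152320/3 - 4974758/407723 = 62089443086/1223169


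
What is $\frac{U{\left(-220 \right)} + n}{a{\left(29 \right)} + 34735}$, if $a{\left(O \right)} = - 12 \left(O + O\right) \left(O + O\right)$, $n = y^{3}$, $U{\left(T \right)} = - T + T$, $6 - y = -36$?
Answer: $- \frac{74088}{5633} \approx -13.152$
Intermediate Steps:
$y = 42$ ($y = 6 - -36 = 6 + 36 = 42$)
$U{\left(T \right)} = 0$
$n = 74088$ ($n = 42^{3} = 74088$)
$a{\left(O \right)} = - 48 O^{2}$ ($a{\left(O \right)} = - 12 \cdot 2 O 2 O = - 12 \cdot 4 O^{2} = - 48 O^{2}$)
$\frac{U{\left(-220 \right)} + n}{a{\left(29 \right)} + 34735} = \frac{0 + 74088}{- 48 \cdot 29^{2} + 34735} = \frac{74088}{\left(-48\right) 841 + 34735} = \frac{74088}{-40368 + 34735} = \frac{74088}{-5633} = 74088 \left(- \frac{1}{5633}\right) = - \frac{74088}{5633}$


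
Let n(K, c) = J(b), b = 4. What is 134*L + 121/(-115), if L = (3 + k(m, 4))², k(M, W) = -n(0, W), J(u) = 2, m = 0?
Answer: 15289/115 ≈ 132.95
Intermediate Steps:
n(K, c) = 2
k(M, W) = -2 (k(M, W) = -1*2 = -2)
L = 1 (L = (3 - 2)² = 1² = 1)
134*L + 121/(-115) = 134*1 + 121/(-115) = 134 + 121*(-1/115) = 134 - 121/115 = 15289/115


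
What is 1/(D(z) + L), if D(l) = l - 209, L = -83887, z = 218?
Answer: -1/83878 ≈ -1.1922e-5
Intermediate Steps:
D(l) = -209 + l
1/(D(z) + L) = 1/((-209 + 218) - 83887) = 1/(9 - 83887) = 1/(-83878) = -1/83878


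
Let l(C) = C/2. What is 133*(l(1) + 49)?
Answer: 13167/2 ≈ 6583.5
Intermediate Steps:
l(C) = C/2 (l(C) = C*(½) = C/2)
133*(l(1) + 49) = 133*((½)*1 + 49) = 133*(½ + 49) = 133*(99/2) = 13167/2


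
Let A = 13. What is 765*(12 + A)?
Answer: 19125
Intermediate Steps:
765*(12 + A) = 765*(12 + 13) = 765*25 = 19125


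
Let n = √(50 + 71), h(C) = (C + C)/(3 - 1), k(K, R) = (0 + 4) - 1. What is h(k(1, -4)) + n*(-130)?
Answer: -1427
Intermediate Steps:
k(K, R) = 3 (k(K, R) = 4 - 1 = 3)
h(C) = C (h(C) = (2*C)/2 = (2*C)*(½) = C)
n = 11 (n = √121 = 11)
h(k(1, -4)) + n*(-130) = 3 + 11*(-130) = 3 - 1430 = -1427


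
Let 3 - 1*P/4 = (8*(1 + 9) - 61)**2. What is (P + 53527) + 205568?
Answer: 257663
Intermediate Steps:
P = -1432 (P = 12 - 4*(8*(1 + 9) - 61)**2 = 12 - 4*(8*10 - 61)**2 = 12 - 4*(80 - 61)**2 = 12 - 4*19**2 = 12 - 4*361 = 12 - 1444 = -1432)
(P + 53527) + 205568 = (-1432 + 53527) + 205568 = 52095 + 205568 = 257663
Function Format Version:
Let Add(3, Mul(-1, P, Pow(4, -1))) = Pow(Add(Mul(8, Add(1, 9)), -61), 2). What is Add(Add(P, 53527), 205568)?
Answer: 257663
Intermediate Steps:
P = -1432 (P = Add(12, Mul(-4, Pow(Add(Mul(8, Add(1, 9)), -61), 2))) = Add(12, Mul(-4, Pow(Add(Mul(8, 10), -61), 2))) = Add(12, Mul(-4, Pow(Add(80, -61), 2))) = Add(12, Mul(-4, Pow(19, 2))) = Add(12, Mul(-4, 361)) = Add(12, -1444) = -1432)
Add(Add(P, 53527), 205568) = Add(Add(-1432, 53527), 205568) = Add(52095, 205568) = 257663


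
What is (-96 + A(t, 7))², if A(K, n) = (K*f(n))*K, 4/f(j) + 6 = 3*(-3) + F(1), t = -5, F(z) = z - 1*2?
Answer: 167281/16 ≈ 10455.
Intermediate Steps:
F(z) = -2 + z (F(z) = z - 2 = -2 + z)
f(j) = -¼ (f(j) = 4/(-6 + (3*(-3) + (-2 + 1))) = 4/(-6 + (-9 - 1)) = 4/(-6 - 10) = 4/(-16) = 4*(-1/16) = -¼)
A(K, n) = -K²/4 (A(K, n) = (K*(-¼))*K = (-K/4)*K = -K²/4)
(-96 + A(t, 7))² = (-96 - ¼*(-5)²)² = (-96 - ¼*25)² = (-96 - 25/4)² = (-409/4)² = 167281/16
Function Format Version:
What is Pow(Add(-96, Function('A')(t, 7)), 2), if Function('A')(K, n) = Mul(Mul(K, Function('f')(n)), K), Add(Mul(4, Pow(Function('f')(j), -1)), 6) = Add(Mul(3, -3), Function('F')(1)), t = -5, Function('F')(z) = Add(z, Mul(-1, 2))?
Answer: Rational(167281, 16) ≈ 10455.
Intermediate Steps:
Function('F')(z) = Add(-2, z) (Function('F')(z) = Add(z, -2) = Add(-2, z))
Function('f')(j) = Rational(-1, 4) (Function('f')(j) = Mul(4, Pow(Add(-6, Add(Mul(3, -3), Add(-2, 1))), -1)) = Mul(4, Pow(Add(-6, Add(-9, -1)), -1)) = Mul(4, Pow(Add(-6, -10), -1)) = Mul(4, Pow(-16, -1)) = Mul(4, Rational(-1, 16)) = Rational(-1, 4))
Function('A')(K, n) = Mul(Rational(-1, 4), Pow(K, 2)) (Function('A')(K, n) = Mul(Mul(K, Rational(-1, 4)), K) = Mul(Mul(Rational(-1, 4), K), K) = Mul(Rational(-1, 4), Pow(K, 2)))
Pow(Add(-96, Function('A')(t, 7)), 2) = Pow(Add(-96, Mul(Rational(-1, 4), Pow(-5, 2))), 2) = Pow(Add(-96, Mul(Rational(-1, 4), 25)), 2) = Pow(Add(-96, Rational(-25, 4)), 2) = Pow(Rational(-409, 4), 2) = Rational(167281, 16)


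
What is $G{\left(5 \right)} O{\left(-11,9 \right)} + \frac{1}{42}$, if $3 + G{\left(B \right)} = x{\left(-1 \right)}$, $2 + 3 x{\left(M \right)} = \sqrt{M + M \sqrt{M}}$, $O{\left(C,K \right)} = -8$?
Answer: $\frac{411}{14} - \frac{8 \sqrt{-1 - i}}{3} \approx 28.144 + 2.9298 i$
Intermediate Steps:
$x{\left(M \right)} = - \frac{2}{3} + \frac{\sqrt{M + M^{\frac{3}{2}}}}{3}$ ($x{\left(M \right)} = - \frac{2}{3} + \frac{\sqrt{M + M \sqrt{M}}}{3} = - \frac{2}{3} + \frac{\sqrt{M + M^{\frac{3}{2}}}}{3}$)
$G{\left(B \right)} = - \frac{11}{3} + \frac{\sqrt{-1 - i}}{3}$ ($G{\left(B \right)} = -3 - \left(\frac{2}{3} - \frac{\sqrt{-1 + \left(-1\right)^{\frac{3}{2}}}}{3}\right) = -3 - \left(\frac{2}{3} - \frac{\sqrt{-1 - i}}{3}\right) = - \frac{11}{3} + \frac{\sqrt{-1 - i}}{3}$)
$G{\left(5 \right)} O{\left(-11,9 \right)} + \frac{1}{42} = \left(- \frac{11}{3} + \frac{\sqrt{-1 - i}}{3}\right) \left(-8\right) + \frac{1}{42} = \left(\frac{88}{3} - \frac{8 \sqrt{-1 - i}}{3}\right) + \frac{1}{42} = \frac{411}{14} - \frac{8 \sqrt{-1 - i}}{3}$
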